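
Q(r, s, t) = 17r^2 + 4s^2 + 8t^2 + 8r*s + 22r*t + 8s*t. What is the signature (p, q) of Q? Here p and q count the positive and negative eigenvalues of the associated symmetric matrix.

(3, 0)

The associated matrix is A = [[17, 4, 11], [4, 4, 4], [11, 4, 8]].
An LDLᵀ factorisation of A has diagonal entries 17, 52/17, 3/13.
Counting signs: 3 positive.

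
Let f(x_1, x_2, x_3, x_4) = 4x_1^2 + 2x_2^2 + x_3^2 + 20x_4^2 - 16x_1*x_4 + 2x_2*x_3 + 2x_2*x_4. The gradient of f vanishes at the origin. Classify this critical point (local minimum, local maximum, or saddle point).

The Hessian at the origin is H = [[8, 0, 0, -16], [0, 4, 2, 2], [0, 2, 2, 0], [-16, 2, 0, 40]].
An LDLᵀ factorisation of H has diagonal entries 8, 4, 1, 6.
So there are 4 positive pivots.
H is positive definite, so the origin is a strict local minimum.

local minimum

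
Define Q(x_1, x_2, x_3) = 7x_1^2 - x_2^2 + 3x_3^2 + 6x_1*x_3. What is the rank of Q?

Write A = [[7, 0, 3], [0, -1, 0], [3, 0, 3]].
Congruent diagonalization of A (simultaneous row and column reduction) yields pivots 7, -1, 12/7.
So there are 2 positive, 1 negative pivots.
The rank is the number of nonzero pivots: 3.

3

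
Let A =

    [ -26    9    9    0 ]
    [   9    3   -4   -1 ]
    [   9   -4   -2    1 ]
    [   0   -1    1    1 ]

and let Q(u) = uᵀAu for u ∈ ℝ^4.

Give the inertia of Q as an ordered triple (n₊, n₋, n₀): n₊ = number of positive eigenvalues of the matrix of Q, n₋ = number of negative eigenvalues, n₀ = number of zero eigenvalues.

Symmetric row and column elimination reduces A to a congruent diagonal form with pivots -26, 159/26, 157/159, 15/157.
That gives 3 positive, 1 negative pivots.

(3, 1, 0)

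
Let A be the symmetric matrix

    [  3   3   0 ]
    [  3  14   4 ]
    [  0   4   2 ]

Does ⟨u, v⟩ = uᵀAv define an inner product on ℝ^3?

An LDLᵀ factorisation of A has diagonal entries 3, 11, 6/11.
So there are 3 positive pivots.
Hence Q is positive definite.
⟨·,·⟩ is an inner product exactly when A is positive definite.

yes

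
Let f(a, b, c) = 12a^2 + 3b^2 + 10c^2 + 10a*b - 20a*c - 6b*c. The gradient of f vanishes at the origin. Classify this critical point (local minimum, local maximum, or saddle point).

The Hessian at the origin is H = [[24, 10, -20], [10, 6, -6], [-20, -6, 20]].
Symmetric row and column elimination reduces H to a congruent diagonal form with pivots 24, 11/6, 4/11.
So there are 3 positive pivots.
H is positive definite, so the origin is a strict local minimum.

local minimum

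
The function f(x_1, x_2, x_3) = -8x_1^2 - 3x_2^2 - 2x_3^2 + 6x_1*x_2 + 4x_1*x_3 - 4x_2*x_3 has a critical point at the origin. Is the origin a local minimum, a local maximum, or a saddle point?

local maximum

The Hessian at the origin is H = [[-16, 6, 4], [6, -6, -4], [4, -4, -4]].
Congruent diagonalization of H (simultaneous row and column reduction) yields pivots -16, -15/4, -4/3.
That gives 3 negative pivots.
H is negative definite, so the origin is a strict local maximum.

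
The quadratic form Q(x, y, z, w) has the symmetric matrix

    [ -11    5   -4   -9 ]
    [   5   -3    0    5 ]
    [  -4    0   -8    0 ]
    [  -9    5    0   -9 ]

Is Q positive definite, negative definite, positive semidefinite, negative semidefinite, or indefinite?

Symmetric row and column elimination reduces A to a congruent diagonal form with pivots -11, -8/11, -2, 0.
Counting signs: 3 negative, 1 zero.
Hence Q is negative semidefinite.

negative semidefinite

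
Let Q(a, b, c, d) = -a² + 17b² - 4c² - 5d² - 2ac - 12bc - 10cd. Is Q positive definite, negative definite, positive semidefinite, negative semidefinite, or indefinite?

indefinite

The symmetric matrix is A = [[-1, 0, -1, 0], [0, 17, -6, 0], [-1, -6, -4, -5], [0, 0, -5, -5]].
Applying the same elementary operations to the rows and columns of A produces a congruent diagonal matrix with entries -1, 17, -87/17, -10/87.
That gives 1 positive, 3 negative pivots.
Hence Q is indefinite.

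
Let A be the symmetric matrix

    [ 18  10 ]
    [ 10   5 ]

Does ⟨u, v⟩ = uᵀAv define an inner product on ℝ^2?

Applying the same elementary operations to the rows and columns of A produces a congruent diagonal matrix with entries 18, -5/9.
That gives 1 positive, 1 negative pivots.
Hence Q is indefinite.
⟨·,·⟩ is an inner product exactly when A is positive definite.

no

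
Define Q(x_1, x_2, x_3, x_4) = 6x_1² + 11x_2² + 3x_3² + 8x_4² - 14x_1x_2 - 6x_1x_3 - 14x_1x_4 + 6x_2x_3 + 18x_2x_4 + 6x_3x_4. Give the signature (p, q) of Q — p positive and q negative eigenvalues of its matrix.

The associated matrix is A = [[6, -7, -3, -7], [-7, 11, 3, 9], [-3, 3, 3, 3], [-7, 9, 3, 8]].
Symmetric row and column elimination reduces A to a congruent diagonal form with pivots 6, 17/6, 24/17, -1/2.
That gives 3 positive, 1 negative pivots.

(3, 1)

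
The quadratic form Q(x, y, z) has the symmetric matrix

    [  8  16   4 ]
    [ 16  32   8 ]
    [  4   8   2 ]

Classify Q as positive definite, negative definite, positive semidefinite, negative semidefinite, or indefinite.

positive semidefinite

Row-reducing A symmetrically gives the diagonal entries 8, 0, 0.
Counting signs: 1 positive, 2 zero.
Hence Q is positive semidefinite.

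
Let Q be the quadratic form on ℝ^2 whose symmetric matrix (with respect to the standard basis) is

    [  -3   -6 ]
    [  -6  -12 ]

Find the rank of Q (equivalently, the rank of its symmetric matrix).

1

Applying the same elementary operations to the rows and columns of A produces a congruent diagonal matrix with entries -3, 0.
Counting signs: 1 negative, 1 zero.
The rank is the number of nonzero pivots: 1.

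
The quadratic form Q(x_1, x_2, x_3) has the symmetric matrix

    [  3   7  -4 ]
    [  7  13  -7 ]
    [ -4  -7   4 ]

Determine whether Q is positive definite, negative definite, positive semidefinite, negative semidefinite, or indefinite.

indefinite

Applying the same elementary operations to the rows and columns of A produces a congruent diagonal matrix with entries 3, -10/3, 3/10.
That gives 2 positive, 1 negative pivots.
Hence Q is indefinite.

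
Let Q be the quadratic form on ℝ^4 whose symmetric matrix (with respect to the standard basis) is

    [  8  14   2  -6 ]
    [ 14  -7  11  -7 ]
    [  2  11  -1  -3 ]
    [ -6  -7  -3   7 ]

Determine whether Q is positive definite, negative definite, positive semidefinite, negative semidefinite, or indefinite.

An LDLᵀ factorisation of A has diagonal entries 8, -63/2, 2/7, 4/3.
So there are 3 positive, 1 negative pivots.
Hence Q is indefinite.

indefinite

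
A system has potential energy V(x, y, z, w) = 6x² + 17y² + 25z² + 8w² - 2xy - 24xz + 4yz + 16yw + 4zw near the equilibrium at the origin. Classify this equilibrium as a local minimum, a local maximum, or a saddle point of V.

The Hessian at the origin is H = [[12, -2, -24, 0], [-2, 34, 4, 16], [-24, 4, 50, 4], [0, 16, 4, 16]].
An LDLᵀ factorisation of H has diagonal entries 12, 101/3, 2, 40/101.
Counting signs: 4 positive.
H is positive definite, so the origin is a strict local minimum.

local minimum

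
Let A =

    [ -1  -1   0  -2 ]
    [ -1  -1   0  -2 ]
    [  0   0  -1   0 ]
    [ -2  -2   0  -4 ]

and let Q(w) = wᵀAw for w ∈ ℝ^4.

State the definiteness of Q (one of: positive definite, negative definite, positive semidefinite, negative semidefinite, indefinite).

Congruent diagonalization of A (simultaneous row and column reduction) yields pivots -1, 0, -1, 0.
So there are 2 negative, 2 zero pivots.
Hence Q is negative semidefinite.

negative semidefinite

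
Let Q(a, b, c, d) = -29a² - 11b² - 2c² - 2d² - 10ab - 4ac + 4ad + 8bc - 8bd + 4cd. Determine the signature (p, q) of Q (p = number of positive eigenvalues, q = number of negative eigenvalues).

(0, 2)

Write A = [[-29, -5, -2, 2], [-5, -11, 4, -4], [-2, 4, -2, 2], [2, -4, 2, -2]].
Row-reducing A symmetrically gives the diagonal entries -29, -294/29, 0, 0.
That gives 2 negative, 2 zero pivots.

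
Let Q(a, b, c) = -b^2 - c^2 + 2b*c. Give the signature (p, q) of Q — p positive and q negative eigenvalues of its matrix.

(0, 1)

Write A = [[0, 0, 0], [0, -1, 1], [0, 1, -1]].
Symmetric row and column elimination reduces A to a congruent diagonal form with pivots 0, -1, 0.
That gives 1 negative, 2 zero pivots.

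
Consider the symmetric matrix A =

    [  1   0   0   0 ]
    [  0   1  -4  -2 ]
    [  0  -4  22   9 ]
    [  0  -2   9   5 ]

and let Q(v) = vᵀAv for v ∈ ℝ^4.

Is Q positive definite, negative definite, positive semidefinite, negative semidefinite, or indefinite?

Row-reducing A symmetrically gives the diagonal entries 1, 1, 6, 5/6.
So there are 4 positive pivots.
Hence Q is positive definite.

positive definite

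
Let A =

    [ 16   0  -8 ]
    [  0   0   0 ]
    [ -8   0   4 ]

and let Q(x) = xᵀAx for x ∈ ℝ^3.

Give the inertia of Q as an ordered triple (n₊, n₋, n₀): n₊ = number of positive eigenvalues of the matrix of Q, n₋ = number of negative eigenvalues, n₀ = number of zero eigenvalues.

Row-reducing A symmetrically gives the diagonal entries 16, 0, 0.
So there are 1 positive, 2 zero pivots.

(1, 0, 2)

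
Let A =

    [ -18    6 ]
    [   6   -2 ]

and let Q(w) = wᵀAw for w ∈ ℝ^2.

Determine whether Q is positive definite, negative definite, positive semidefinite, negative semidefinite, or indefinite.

negative semidefinite

For the 2×2 matrix [[-18, 6], [6, -2]]: det = -18·-2 − (6)² = 0, trace = -20.
det = 0 so one eigenvalue is zero; the form is semidefinite with the sign of the trace.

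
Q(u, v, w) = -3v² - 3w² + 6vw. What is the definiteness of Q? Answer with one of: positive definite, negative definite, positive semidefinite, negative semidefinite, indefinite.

Write A = [[0, 0, 0], [0, -3, 3], [0, 3, -3]].
Congruent diagonalization of A (simultaneous row and column reduction) yields pivots 0, -3, 0.
That gives 1 negative, 2 zero pivots.
Hence Q is negative semidefinite.

negative semidefinite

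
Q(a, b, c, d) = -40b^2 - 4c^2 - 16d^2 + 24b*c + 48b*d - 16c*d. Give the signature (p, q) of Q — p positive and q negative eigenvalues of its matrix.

Write A = [[0, 0, 0, 0], [0, -40, 12, 24], [0, 12, -4, -8], [0, 24, -8, -16]].
Congruent diagonalization of A (simultaneous row and column reduction) yields pivots 0, -40, -2/5, 0.
That gives 2 negative, 2 zero pivots.

(0, 2)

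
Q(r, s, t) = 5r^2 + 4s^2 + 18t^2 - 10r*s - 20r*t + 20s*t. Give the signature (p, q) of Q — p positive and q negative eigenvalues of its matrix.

The symmetric matrix is A = [[5, -5, -10], [-5, 4, 10], [-10, 10, 18]].
Applying the same elementary operations to the rows and columns of A produces a congruent diagonal matrix with entries 5, -1, -2.
That gives 1 positive, 2 negative pivots.

(1, 2)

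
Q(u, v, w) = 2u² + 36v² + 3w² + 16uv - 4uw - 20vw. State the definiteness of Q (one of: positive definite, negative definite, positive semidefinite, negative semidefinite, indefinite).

positive semidefinite

The symmetric matrix is A = [[2, 8, -2], [8, 36, -10], [-2, -10, 3]].
Row-reducing A symmetrically gives the diagonal entries 2, 4, 0.
That gives 2 positive, 1 zero pivots.
Hence Q is positive semidefinite.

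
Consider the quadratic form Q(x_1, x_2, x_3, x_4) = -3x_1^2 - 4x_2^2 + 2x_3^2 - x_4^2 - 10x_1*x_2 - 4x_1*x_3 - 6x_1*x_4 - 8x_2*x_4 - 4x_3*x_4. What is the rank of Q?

4

The symmetric matrix is A = [[-3, -5, -2, -3], [-5, -4, 0, -4], [-2, 0, 2, -2], [-3, -4, -2, -1]].
Applying the same elementary operations to the rows and columns of A produces a congruent diagonal matrix with entries -3, 13/3, 10/13, 1.
So there are 3 positive, 1 negative pivots.
The rank is the number of nonzero pivots: 4.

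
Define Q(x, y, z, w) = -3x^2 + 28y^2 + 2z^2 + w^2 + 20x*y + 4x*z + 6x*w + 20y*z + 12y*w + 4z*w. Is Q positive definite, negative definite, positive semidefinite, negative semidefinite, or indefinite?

indefinite

The associated matrix is A = [[-3, 10, 2, 3], [10, 28, 10, 6], [2, 10, 2, 2], [3, 6, 2, 1]].
Row-reducing A symmetrically gives the diagonal entries -3, 184/3, -55/46, -4/55.
That gives 1 positive, 3 negative pivots.
Hence Q is indefinite.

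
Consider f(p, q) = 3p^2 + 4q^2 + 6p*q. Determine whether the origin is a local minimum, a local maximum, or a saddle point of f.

The Hessian at the origin is H = [[6, 6], [6, 8]].
det H = 6·8 − (6)² = 12 > 0 and H[1,1] = 6 > 0, so H is positive definite.
Therefore the origin is a local minimum.

local minimum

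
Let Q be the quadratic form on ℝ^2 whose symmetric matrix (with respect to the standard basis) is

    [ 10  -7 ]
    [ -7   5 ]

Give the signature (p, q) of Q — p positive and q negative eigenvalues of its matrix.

Applying the same elementary operations to the rows and columns of A produces a congruent diagonal matrix with entries 10, 1/10.
That gives 2 positive pivots.

(2, 0)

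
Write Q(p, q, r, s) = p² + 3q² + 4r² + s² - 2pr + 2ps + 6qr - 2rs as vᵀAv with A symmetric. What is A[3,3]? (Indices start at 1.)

4

The coefficient of r² in Q is 4, and that is exactly A[3,3].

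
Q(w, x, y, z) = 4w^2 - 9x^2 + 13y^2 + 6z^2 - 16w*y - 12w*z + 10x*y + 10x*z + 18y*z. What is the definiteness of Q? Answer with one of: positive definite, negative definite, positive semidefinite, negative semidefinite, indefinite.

indefinite

The symmetric matrix is A = [[4, 0, -8, -6], [0, -9, 5, 5], [-8, 5, 13, 9], [-6, 5, 9, 6]].
Congruent diagonalization of A (simultaneous row and column reduction) yields pivots 4, -9, -2/9, 0.
Counting signs: 1 positive, 2 negative, 1 zero.
Hence Q is indefinite.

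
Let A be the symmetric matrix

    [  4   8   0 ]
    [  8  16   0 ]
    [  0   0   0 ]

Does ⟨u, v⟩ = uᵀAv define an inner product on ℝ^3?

Row-reducing A symmetrically gives the diagonal entries 4, 0, 0.
So there are 1 positive, 2 zero pivots.
Hence Q is positive semidefinite.
⟨·,·⟩ is an inner product exactly when A is positive definite.

no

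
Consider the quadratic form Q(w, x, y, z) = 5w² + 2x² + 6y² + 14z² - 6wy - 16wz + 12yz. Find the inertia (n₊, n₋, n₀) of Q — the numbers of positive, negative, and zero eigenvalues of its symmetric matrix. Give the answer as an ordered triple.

The associated matrix is A = [[5, 0, -3, -8], [0, 2, 0, 0], [-3, 0, 6, 6], [-8, 0, 6, 14]].
An LDLᵀ factorisation of A has diagonal entries 5, 2, 21/5, 6/7.
Counting signs: 4 positive.

(4, 0, 0)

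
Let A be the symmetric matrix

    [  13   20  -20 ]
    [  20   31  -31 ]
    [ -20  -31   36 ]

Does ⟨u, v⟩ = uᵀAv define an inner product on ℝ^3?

yes

Congruent diagonalization of A (simultaneous row and column reduction) yields pivots 13, 3/13, 5.
That gives 3 positive pivots.
Hence Q is positive definite.
⟨·,·⟩ is an inner product exactly when A is positive definite.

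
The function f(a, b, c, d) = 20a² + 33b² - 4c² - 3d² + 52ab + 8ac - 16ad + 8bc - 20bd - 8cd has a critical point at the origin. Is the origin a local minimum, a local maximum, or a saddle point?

The Hessian at the origin is H = [[40, 52, 8, -16], [52, 66, 8, -20], [8, 8, -8, -8], [-16, -20, -8, -6]].
Row-reducing H symmetrically gives the diagonal entries 40, -8/5, -6, -6.
So there are 1 positive, 3 negative pivots.
H is indefinite, so the origin is a saddle point.

saddle point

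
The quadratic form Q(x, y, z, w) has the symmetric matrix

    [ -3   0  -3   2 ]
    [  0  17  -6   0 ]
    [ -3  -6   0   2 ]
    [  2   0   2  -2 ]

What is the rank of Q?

Applying the same elementary operations to the rows and columns of A produces a congruent diagonal matrix with entries -3, 17, 15/17, -2/3.
Counting signs: 2 positive, 2 negative.
The rank is the number of nonzero pivots: 4.

4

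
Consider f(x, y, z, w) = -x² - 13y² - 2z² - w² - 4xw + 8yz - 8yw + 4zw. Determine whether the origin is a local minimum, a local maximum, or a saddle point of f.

saddle point

The Hessian at the origin is H = [[-2, 0, 0, -4], [0, -26, 8, -8], [0, 8, -4, 4], [-4, -8, 4, -2]].
Row-reducing H symmetrically gives the diagonal entries -2, -26, -20/13, 10.
That gives 1 positive, 3 negative pivots.
H is indefinite, so the origin is a saddle point.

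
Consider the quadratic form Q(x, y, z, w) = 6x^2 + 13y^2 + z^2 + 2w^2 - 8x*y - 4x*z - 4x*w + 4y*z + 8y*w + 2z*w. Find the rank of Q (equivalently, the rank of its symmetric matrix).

The associated matrix is A = [[6, -4, -2, -2], [-4, 13, 2, 4], [-2, 2, 1, 1], [-2, 4, 1, 2]].
Row-reducing A symmetrically gives the diagonal entries 6, 31/3, 9/31, 5/9.
Counting signs: 4 positive.
The rank is the number of nonzero pivots: 4.

4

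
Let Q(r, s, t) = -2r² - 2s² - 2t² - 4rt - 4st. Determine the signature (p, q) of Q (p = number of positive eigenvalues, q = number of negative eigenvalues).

(1, 2)

The symmetric matrix is A = [[-2, 0, -2], [0, -2, -2], [-2, -2, -2]].
Applying the same elementary operations to the rows and columns of A produces a congruent diagonal matrix with entries -2, -2, 2.
That gives 1 positive, 2 negative pivots.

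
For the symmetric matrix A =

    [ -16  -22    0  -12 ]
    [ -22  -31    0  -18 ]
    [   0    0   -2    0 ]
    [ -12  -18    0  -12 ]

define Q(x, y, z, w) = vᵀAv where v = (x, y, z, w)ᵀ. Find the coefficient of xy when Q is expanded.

-44

The coefficient of xy is A[1,2] + A[2,1] = 2·(-22) = -44.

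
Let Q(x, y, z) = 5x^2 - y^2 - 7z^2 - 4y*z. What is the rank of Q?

The associated matrix is A = [[5, 0, 0], [0, -1, -2], [0, -2, -7]].
An LDLᵀ factorisation of A has diagonal entries 5, -1, -3.
Counting signs: 1 positive, 2 negative.
The rank is the number of nonzero pivots: 3.

3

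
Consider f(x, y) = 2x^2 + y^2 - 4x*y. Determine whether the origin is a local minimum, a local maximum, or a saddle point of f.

saddle point

The Hessian at the origin is H = [[4, -4], [-4, 2]].
det H = 4·2 − (-4)² = -8 < 0, so H is indefinite.
Therefore the origin is a saddle point.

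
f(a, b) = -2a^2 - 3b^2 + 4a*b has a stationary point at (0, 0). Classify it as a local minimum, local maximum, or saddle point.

The Hessian at the origin is H = [[-4, 4], [4, -6]].
det H = -4·-6 − (4)² = 8 > 0 and H[1,1] = -4 < 0, so H is negative definite.
Therefore the origin is a local maximum.

local maximum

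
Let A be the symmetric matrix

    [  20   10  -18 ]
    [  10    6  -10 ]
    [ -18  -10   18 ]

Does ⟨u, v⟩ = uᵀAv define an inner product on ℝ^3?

yes

Leading principal minors: Δ_1 = 20, Δ_2 = 20, Δ_3 = 16.
All leading principal minors are positive, so by Sylvester's criterion Q is positive definite.
⟨·,·⟩ is an inner product exactly when A is positive definite.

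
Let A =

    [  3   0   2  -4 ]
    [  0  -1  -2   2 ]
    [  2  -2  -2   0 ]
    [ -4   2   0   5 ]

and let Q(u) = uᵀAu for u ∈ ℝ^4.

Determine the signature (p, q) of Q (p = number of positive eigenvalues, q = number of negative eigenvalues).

Symmetric row and column elimination reduces A to a congruent diagonal form with pivots 3, -1, 2/3, 1.
That gives 3 positive, 1 negative pivots.

(3, 1)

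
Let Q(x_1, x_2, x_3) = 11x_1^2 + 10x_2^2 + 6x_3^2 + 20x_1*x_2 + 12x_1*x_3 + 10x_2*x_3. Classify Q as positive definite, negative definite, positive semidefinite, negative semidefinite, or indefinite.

positive definite

The associated matrix is A = [[11, 10, 6], [10, 10, 5], [6, 5, 6]].
Congruent diagonalization of A (simultaneous row and column reduction) yields pivots 11, 10/11, 5/2.
So there are 3 positive pivots.
Hence Q is positive definite.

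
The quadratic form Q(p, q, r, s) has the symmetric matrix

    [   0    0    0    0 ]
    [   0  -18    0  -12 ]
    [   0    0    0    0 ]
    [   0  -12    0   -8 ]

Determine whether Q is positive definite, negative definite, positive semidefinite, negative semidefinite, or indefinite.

Row-reducing A symmetrically gives the diagonal entries 0, -18, 0, 0.
That gives 1 negative, 3 zero pivots.
Hence Q is negative semidefinite.

negative semidefinite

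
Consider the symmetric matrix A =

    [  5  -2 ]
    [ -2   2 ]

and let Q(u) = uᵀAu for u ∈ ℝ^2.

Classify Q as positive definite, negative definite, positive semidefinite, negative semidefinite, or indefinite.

positive definite

Leading principal minors: Δ_1 = 5, Δ_2 = 6.
All leading principal minors are positive, so by Sylvester's criterion Q is positive definite.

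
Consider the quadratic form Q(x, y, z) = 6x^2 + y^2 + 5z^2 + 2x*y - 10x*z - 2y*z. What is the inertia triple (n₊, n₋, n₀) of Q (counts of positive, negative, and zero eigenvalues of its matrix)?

Write A = [[6, 1, -5], [1, 1, -1], [-5, -1, 5]].
Congruent diagonalization of A (simultaneous row and column reduction) yields pivots 6, 5/6, 4/5.
That gives 3 positive pivots.

(3, 0, 0)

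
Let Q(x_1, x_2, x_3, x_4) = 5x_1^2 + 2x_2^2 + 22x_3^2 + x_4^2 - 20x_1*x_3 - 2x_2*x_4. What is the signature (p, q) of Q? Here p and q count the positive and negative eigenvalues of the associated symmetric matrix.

The symmetric matrix is A = [[5, 0, -10, 0], [0, 2, 0, -1], [-10, 0, 22, 0], [0, -1, 0, 1]].
An LDLᵀ factorisation of A has diagonal entries 5, 2, 2, 1/2.
So there are 4 positive pivots.

(4, 0)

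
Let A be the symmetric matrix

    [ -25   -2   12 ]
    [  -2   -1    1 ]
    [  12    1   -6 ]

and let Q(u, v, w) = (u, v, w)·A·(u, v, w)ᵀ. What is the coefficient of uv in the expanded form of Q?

The coefficient of uv is A[1,2] + A[2,1] = 2·(-2) = -4.

-4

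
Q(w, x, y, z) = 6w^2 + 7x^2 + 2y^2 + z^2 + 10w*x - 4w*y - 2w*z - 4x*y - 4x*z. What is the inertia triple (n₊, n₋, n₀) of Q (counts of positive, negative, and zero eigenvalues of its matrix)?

(4, 0, 0)

The symmetric matrix is A = [[6, 5, -2, -1], [5, 7, -2, -2], [-2, -2, 2, 0], [-1, -2, 0, 1]].
Row-reducing A symmetrically gives the diagonal entries 6, 17/6, 22/17, 2/11.
Counting signs: 4 positive.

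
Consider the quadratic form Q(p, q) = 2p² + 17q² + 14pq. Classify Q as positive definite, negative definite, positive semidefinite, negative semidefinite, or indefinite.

indefinite

The symmetric matrix of Q is [[2, 7], [7, 17]].
For the 2×2 matrix [[2, 7], [7, 17]]: det = 2·17 − (7)² = -15, trace = 19.
det < 0 so the eigenvalues have opposite signs; the form is indefinite.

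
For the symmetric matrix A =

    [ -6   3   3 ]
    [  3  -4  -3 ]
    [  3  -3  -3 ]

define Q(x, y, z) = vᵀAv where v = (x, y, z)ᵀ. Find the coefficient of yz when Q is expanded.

The coefficient of yz is A[2,3] + A[3,2] = 2·(-3) = -6.

-6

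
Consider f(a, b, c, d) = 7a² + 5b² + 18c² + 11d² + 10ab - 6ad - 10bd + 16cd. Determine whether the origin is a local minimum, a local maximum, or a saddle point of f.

The Hessian at the origin is H = [[14, 10, 0, -6], [10, 10, 0, -10], [0, 0, 36, 16], [-6, -10, 16, 22]].
Congruent diagonalization of H (simultaneous row and column reduction) yields pivots 14, 20/7, 36, 8/9.
So there are 4 positive pivots.
H is positive definite, so the origin is a strict local minimum.

local minimum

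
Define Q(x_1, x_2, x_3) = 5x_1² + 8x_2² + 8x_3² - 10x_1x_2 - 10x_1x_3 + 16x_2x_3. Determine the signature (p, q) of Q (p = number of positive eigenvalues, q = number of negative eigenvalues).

(2, 0)

The symmetric matrix is A = [[5, -5, -5], [-5, 8, 8], [-5, 8, 8]].
Applying the same elementary operations to the rows and columns of A produces a congruent diagonal matrix with entries 5, 3, 0.
That gives 2 positive, 1 zero pivots.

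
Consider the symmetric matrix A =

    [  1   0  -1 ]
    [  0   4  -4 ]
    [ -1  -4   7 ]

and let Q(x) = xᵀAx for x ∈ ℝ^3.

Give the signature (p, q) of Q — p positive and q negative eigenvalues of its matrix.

Symmetric row and column elimination reduces A to a congruent diagonal form with pivots 1, 4, 2.
That gives 3 positive pivots.

(3, 0)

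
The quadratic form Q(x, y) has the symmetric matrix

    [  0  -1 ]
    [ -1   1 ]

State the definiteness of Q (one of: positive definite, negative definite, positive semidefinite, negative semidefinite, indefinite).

For the 2×2 matrix [[0, -1], [-1, 1]]: det = 0·1 − (-1)² = -1, trace = 1.
det < 0 so the eigenvalues have opposite signs; the form is indefinite.

indefinite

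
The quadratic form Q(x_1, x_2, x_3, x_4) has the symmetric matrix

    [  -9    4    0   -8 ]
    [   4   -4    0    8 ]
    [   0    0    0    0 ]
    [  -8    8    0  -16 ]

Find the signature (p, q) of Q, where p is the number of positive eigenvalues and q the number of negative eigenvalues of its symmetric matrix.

Congruent diagonalization of A (simultaneous row and column reduction) yields pivots -9, -20/9, 0, 0.
So there are 2 negative, 2 zero pivots.

(0, 2)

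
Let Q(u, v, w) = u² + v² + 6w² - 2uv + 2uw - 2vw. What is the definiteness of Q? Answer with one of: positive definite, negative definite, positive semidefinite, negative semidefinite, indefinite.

positive semidefinite

The symmetric matrix is A = [[1, -1, 1], [-1, 1, -1], [1, -1, 6]].
Applying the same elementary operations to the rows and columns of A produces a congruent diagonal matrix with entries 1, 0, 5.
So there are 2 positive, 1 zero pivots.
Hence Q is positive semidefinite.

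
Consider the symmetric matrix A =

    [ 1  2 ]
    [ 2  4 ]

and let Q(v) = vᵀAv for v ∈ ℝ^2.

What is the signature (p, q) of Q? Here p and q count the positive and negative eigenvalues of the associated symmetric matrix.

Symmetric row and column elimination reduces A to a congruent diagonal form with pivots 1, 0.
So there are 1 positive, 1 zero pivots.

(1, 0)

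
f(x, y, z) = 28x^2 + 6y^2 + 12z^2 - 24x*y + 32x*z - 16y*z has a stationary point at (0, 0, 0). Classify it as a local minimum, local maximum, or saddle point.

The Hessian at the origin is H = [[56, -24, 32], [-24, 12, -16], [32, -16, 24]].
Row-reducing H symmetrically gives the diagonal entries 56, 12/7, 8/3.
That gives 3 positive pivots.
H is positive definite, so the origin is a strict local minimum.

local minimum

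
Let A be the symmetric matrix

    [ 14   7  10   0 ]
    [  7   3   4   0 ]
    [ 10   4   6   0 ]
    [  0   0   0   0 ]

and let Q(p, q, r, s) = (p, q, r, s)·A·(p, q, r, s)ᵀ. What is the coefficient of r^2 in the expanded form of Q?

The coefficient of r^2 is the diagonal entry A[3,3] = 6.

6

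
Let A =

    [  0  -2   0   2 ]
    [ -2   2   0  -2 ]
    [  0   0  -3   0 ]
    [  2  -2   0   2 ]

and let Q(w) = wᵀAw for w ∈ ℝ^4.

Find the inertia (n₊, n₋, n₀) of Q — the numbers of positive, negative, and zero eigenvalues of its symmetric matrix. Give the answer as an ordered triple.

(1, 2, 1)

By Sylvester's law of inertia any congruent diagonalization of A has 1 positive, 2 negative and 1 zero entries.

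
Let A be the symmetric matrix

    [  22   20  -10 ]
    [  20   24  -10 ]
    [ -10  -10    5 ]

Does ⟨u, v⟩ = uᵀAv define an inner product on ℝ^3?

Applying the same elementary operations to the rows and columns of A produces a congruent diagonal matrix with entries 22, 64/11, 5/16.
Counting signs: 3 positive.
Hence Q is positive definite.
⟨·,·⟩ is an inner product exactly when A is positive definite.

yes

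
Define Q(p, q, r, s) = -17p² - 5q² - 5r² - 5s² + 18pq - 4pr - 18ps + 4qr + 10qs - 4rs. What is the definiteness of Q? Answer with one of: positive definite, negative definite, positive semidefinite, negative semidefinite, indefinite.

The associated matrix is A = [[-17, 9, -2, -9], [9, -5, 2, 5], [-2, 2, -5, -2], [-9, 5, -2, -5]].
Symmetric row and column elimination reduces A to a congruent diagonal form with pivots -17, -4/17, -1, 0.
So there are 3 negative, 1 zero pivots.
Hence Q is negative semidefinite.

negative semidefinite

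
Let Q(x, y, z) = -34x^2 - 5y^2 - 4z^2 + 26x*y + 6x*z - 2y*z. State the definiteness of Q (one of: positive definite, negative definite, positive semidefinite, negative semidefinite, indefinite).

The symmetric matrix of Q is A = [[-34, 13, 3], [13, -5, -1], [3, -1, -4]].
Leading principal minors: Δ_1 = -34, Δ_2 = 1, Δ_3 = -3.
The signs alternate starting with Δ_1 < 0, so by Sylvester's criterion Q is negative definite.

negative definite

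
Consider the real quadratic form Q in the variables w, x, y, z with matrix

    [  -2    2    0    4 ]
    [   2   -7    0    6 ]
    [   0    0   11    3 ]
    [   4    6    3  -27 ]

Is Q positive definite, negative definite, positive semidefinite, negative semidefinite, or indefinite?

indefinite

An LDLᵀ factorisation of A has diagonal entries -2, -5, 11, 2/11.
That gives 2 positive, 2 negative pivots.
Hence Q is indefinite.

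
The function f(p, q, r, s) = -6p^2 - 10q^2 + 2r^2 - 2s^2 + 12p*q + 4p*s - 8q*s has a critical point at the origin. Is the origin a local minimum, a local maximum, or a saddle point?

saddle point

The Hessian at the origin is H = [[-12, 12, 0, 4], [12, -20, 0, -8], [0, 0, 4, 0], [4, -8, 0, -4]].
An LDLᵀ factorisation of H has diagonal entries -12, -8, 4, -2/3.
That gives 1 positive, 3 negative pivots.
H is indefinite, so the origin is a saddle point.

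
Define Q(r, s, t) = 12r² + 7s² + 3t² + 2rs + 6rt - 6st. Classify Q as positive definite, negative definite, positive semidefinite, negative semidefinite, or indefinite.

Write A = [[12, 1, 3], [1, 7, -3], [3, -3, 3]].
Congruent diagonalization of A (simultaneous row and column reduction) yields pivots 12, 83/12, 60/83.
That gives 3 positive pivots.
Hence Q is positive definite.

positive definite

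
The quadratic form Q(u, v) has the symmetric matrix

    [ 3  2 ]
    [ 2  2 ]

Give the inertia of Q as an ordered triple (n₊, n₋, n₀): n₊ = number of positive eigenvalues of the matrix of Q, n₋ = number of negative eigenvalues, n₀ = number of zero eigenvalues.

Row-reducing A symmetrically gives the diagonal entries 3, 2/3.
Counting signs: 2 positive.

(2, 0, 0)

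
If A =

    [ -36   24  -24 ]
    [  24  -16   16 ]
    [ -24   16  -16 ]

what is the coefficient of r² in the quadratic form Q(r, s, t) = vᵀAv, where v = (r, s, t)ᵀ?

The coefficient of r² is the diagonal entry A[1,1] = -36.

-36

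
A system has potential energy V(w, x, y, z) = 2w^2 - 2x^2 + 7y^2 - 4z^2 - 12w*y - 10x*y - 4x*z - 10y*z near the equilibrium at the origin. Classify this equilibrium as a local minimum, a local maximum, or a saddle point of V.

saddle point

The Hessian at the origin is H = [[4, 0, -12, 0], [0, -4, -10, -4], [-12, -10, 14, -10], [0, -4, -10, -8]].
An LDLᵀ factorisation of H has diagonal entries 4, -4, 3, -4.
Counting signs: 2 positive, 2 negative.
H is indefinite, so the origin is a saddle point.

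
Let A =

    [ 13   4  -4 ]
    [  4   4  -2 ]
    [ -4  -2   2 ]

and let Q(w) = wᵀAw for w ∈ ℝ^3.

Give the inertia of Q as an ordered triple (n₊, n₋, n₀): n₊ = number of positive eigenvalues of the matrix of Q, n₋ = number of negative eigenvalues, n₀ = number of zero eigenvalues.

Row-reducing A symmetrically gives the diagonal entries 13, 36/13, 5/9.
So there are 3 positive pivots.

(3, 0, 0)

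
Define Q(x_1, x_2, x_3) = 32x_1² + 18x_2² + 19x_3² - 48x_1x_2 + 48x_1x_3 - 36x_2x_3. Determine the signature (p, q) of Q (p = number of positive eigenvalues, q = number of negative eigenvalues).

(2, 0)

The associated matrix is A = [[32, -24, 24], [-24, 18, -18], [24, -18, 19]].
Congruent diagonalization of A (simultaneous row and column reduction) yields pivots 32, 0, 1.
So there are 2 positive, 1 zero pivots.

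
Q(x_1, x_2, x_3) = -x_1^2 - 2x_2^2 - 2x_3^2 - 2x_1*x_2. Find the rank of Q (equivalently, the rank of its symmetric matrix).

3

The symmetric matrix is A = [[-1, -1, 0], [-1, -2, 0], [0, 0, -2]].
Row-reducing A symmetrically gives the diagonal entries -1, -1, -2.
Counting signs: 3 negative.
The rank is the number of nonzero pivots: 3.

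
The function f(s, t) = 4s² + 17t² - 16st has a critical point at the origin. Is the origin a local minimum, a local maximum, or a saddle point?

local minimum

The Hessian at the origin is H = [[8, -16], [-16, 34]].
det H = 8·34 − (-16)² = 16 > 0 and H[1,1] = 8 > 0, so H is positive definite.
Therefore the origin is a local minimum.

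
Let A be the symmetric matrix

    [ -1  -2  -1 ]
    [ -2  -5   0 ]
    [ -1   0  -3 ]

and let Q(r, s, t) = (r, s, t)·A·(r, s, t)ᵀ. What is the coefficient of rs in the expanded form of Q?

-4

The coefficient of rs is A[1,2] + A[2,1] = 2·(-2) = -4.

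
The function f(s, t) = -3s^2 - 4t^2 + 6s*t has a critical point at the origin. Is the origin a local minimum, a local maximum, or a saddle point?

local maximum

The Hessian at the origin is H = [[-6, 6], [6, -8]].
det H = -6·-8 − (6)² = 12 > 0 and H[1,1] = -6 < 0, so H is negative definite.
Therefore the origin is a local maximum.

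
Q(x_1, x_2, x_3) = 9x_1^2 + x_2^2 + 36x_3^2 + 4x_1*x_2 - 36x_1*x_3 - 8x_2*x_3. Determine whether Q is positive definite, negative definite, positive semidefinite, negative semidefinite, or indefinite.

Write A = [[9, 2, -18], [2, 1, -4], [-18, -4, 36]].
Symmetric row and column elimination reduces A to a congruent diagonal form with pivots 9, 5/9, 0.
That gives 2 positive, 1 zero pivots.
Hence Q is positive semidefinite.

positive semidefinite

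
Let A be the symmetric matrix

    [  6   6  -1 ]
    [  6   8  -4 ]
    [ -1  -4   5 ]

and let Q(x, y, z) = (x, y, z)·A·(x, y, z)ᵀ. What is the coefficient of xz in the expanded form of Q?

The coefficient of xz is A[1,3] + A[3,1] = 2·(-1) = -2.

-2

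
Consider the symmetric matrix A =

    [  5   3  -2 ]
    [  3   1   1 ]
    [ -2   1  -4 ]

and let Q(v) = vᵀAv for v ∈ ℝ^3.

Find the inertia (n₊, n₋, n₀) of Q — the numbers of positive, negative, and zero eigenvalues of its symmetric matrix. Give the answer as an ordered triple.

Row-reducing A symmetrically gives the diagonal entries 5, -4/5, 5/4.
That gives 2 positive, 1 negative pivots.

(2, 1, 0)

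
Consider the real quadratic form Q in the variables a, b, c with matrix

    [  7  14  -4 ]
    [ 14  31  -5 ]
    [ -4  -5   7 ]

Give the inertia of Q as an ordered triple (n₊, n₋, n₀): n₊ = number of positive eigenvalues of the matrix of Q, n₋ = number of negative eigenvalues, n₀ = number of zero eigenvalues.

(3, 0, 0)

Congruent diagonalization of A (simultaneous row and column reduction) yields pivots 7, 3, 12/7.
So there are 3 positive pivots.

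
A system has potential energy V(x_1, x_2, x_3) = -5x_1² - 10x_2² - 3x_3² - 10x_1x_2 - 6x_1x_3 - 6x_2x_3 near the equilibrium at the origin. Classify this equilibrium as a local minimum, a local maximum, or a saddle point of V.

local maximum

The Hessian at the origin is H = [[-10, -10, -6], [-10, -20, -6], [-6, -6, -6]].
Congruent diagonalization of H (simultaneous row and column reduction) yields pivots -10, -10, -12/5.
So there are 3 negative pivots.
H is negative definite, so the origin is a strict local maximum.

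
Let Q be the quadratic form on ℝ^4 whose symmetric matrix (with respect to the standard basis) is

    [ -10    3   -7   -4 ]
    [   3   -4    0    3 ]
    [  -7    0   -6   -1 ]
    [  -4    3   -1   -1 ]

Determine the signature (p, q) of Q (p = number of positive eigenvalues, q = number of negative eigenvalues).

An LDLᵀ factorisation of A has diagonal entries -10, -31/10, 10/31, 3/5.
Counting signs: 2 positive, 2 negative.

(2, 2)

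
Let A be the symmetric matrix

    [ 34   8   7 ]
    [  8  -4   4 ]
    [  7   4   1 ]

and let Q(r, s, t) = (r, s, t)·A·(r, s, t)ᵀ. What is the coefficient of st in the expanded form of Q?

8

The coefficient of st is A[2,3] + A[3,2] = 2·4 = 8.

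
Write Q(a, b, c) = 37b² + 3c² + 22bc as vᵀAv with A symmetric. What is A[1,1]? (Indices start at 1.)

The coefficient of a² in Q is 0, and that is exactly A[1,1].

0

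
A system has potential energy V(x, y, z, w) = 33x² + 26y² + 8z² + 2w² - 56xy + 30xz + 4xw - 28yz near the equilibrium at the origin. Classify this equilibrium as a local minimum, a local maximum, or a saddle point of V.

local minimum

The Hessian at the origin is H = [[66, -56, 30, 4], [-56, 52, -28, 0], [30, -28, 16, 0], [4, 0, 0, 4]].
Applying the same elementary operations to the rows and columns of H produces a congruent diagonal matrix with entries 66, 148/33, 34/37, 20/17.
Counting signs: 4 positive.
H is positive definite, so the origin is a strict local minimum.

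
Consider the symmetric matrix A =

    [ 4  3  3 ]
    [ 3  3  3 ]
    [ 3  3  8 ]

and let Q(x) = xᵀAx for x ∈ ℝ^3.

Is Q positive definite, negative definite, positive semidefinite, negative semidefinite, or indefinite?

Congruent diagonalization of A (simultaneous row and column reduction) yields pivots 4, 3/4, 5.
So there are 3 positive pivots.
Hence Q is positive definite.

positive definite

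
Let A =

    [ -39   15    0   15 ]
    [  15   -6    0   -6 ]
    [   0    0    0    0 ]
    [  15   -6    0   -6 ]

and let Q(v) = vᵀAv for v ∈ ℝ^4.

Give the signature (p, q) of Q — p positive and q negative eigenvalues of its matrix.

Symmetric row and column elimination reduces A to a congruent diagonal form with pivots -39, -3/13, 0, 0.
Counting signs: 2 negative, 2 zero.

(0, 2)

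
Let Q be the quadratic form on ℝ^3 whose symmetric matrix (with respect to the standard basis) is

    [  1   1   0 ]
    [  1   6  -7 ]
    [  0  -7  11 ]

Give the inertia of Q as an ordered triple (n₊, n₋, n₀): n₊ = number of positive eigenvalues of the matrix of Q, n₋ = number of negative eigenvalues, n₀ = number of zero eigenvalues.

Row-reducing A symmetrically gives the diagonal entries 1, 5, 6/5.
Counting signs: 3 positive.

(3, 0, 0)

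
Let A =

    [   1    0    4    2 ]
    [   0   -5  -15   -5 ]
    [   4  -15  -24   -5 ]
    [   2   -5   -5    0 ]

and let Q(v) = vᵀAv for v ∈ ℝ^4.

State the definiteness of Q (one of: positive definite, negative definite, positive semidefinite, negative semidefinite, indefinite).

Applying the same elementary operations to the rows and columns of A produces a congruent diagonal matrix with entries 1, -5, 5, 1/5.
That gives 3 positive, 1 negative pivots.
Hence Q is indefinite.

indefinite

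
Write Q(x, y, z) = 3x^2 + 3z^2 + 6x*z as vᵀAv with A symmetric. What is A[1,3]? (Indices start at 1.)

The coefficient of x·z in Q is 6. For a symmetric A this equals A[1,3] + A[3,1] = 2·A[1,3].
So A[1,3] = 6/2 = 3.

3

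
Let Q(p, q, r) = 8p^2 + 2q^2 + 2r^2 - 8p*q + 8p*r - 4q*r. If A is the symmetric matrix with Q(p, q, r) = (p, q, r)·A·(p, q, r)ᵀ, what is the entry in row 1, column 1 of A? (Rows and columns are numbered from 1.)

8

The coefficient of p^2 in Q is 8, and that is exactly A[1,1].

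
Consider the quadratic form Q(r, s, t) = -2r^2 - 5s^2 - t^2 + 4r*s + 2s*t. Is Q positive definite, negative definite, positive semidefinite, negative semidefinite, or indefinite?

The associated matrix is A = [[-2, 2, 0], [2, -5, 1], [0, 1, -1]].
An LDLᵀ factorisation of A has diagonal entries -2, -3, -2/3.
So there are 3 negative pivots.
Hence Q is negative definite.

negative definite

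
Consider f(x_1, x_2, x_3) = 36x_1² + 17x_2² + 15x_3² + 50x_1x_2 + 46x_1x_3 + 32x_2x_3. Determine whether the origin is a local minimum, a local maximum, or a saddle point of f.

The Hessian at the origin is H = [[72, 50, 46], [50, 34, 32], [46, 32, 30]].
Symmetric row and column elimination reduces H to a congruent diagonal form with pivots 72, -13/18, 8/13.
So there are 2 positive, 1 negative pivots.
H is indefinite, so the origin is a saddle point.

saddle point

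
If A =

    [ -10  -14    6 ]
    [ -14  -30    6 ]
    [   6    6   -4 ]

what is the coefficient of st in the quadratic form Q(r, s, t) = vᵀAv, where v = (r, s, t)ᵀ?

12

The coefficient of st is A[2,3] + A[3,2] = 2·6 = 12.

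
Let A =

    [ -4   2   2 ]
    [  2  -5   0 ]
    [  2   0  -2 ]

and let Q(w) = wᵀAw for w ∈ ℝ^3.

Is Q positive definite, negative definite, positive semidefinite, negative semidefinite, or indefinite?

Congruent diagonalization of A (simultaneous row and column reduction) yields pivots -4, -4, -3/4.
Counting signs: 3 negative.
Hence Q is negative definite.

negative definite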